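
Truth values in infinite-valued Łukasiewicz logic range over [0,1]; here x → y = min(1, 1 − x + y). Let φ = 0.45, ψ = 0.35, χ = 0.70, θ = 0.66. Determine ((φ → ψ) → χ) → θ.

φ → ψ = min(1, 1 − 0.45 + 0.35) = min(1, 0.90) = 0.90
(φ → ψ) → χ = min(1, 1 − 0.90 + 0.70) = min(1, 0.80) = 0.80
((φ → ψ) → χ) → θ = min(1, 1 − 0.80 + 0.66) = min(1, 0.86) = 0.86

0.86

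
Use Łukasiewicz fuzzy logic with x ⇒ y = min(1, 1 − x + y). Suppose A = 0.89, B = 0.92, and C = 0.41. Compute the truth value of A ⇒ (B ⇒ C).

0.60

B ⇒ C = min(1, 1 − 0.92 + 0.41) = min(1, 0.49) = 0.49
A ⇒ (B ⇒ C) = min(1, 1 − 0.89 + 0.49) = min(1, 0.60) = 0.60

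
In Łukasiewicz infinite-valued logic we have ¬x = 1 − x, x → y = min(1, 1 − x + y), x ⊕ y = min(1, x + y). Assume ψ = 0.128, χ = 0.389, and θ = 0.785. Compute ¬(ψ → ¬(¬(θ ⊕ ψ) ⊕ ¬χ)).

θ ⊕ ψ = min(1, 0.785 + 0.128) = min(1, 0.913) = 0.913
¬(θ ⊕ ψ) = 1 − 0.913 = 0.087
¬χ = 1 − 0.389 = 0.611
¬(θ ⊕ ψ) ⊕ ¬χ = min(1, 0.087 + 0.611) = min(1, 0.698) = 0.698
¬(¬(θ ⊕ ψ) ⊕ ¬χ) = 1 − 0.698 = 0.302
ψ → ¬(¬(θ ⊕ ψ) ⊕ ¬χ) = min(1, 1 − 0.128 + 0.302) = min(1, 1.174) = 1.000
¬(ψ → ¬(¬(θ ⊕ ψ) ⊕ ¬χ)) = 1 − 1.000 = 0.000

0.000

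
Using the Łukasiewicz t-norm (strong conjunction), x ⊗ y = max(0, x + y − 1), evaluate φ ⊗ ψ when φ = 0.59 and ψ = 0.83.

0.42

φ ⊗ ψ = max(0, 0.59 + 0.83 − 1) = max(0, 0.42) = 0.42
For comparison, the Gödel (minimum) t-norm min(x, y) would give 0.59.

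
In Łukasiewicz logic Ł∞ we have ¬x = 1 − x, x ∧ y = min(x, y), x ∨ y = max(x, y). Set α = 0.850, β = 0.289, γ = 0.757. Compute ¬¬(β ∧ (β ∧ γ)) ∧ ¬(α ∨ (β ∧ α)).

β ∧ γ = min(0.289, 0.757) = 0.289
β ∧ (β ∧ γ) = min(0.289, 0.289) = 0.289
¬(β ∧ (β ∧ γ)) = 1 − 0.289 = 0.711
¬¬(β ∧ (β ∧ γ)) = 1 − 0.711 = 0.289
β ∧ α = min(0.289, 0.850) = 0.289
α ∨ (β ∧ α) = max(0.850, 0.289) = 0.850
¬(α ∨ (β ∧ α)) = 1 − 0.850 = 0.150
¬¬(β ∧ (β ∧ γ)) ∧ ¬(α ∨ (β ∧ α)) = min(0.289, 0.150) = 0.150

0.150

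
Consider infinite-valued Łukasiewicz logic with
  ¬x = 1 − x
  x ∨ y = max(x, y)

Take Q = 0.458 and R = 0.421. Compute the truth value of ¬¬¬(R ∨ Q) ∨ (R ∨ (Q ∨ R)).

0.542

R ∨ Q = max(0.421, 0.458) = 0.458
¬(R ∨ Q) = 1 − 0.458 = 0.542
¬¬(R ∨ Q) = 1 − 0.542 = 0.458
¬¬¬(R ∨ Q) = 1 − 0.458 = 0.542
Q ∨ R = max(0.458, 0.421) = 0.458
R ∨ (Q ∨ R) = max(0.421, 0.458) = 0.458
¬¬¬(R ∨ Q) ∨ (R ∨ (Q ∨ R)) = max(0.542, 0.458) = 0.542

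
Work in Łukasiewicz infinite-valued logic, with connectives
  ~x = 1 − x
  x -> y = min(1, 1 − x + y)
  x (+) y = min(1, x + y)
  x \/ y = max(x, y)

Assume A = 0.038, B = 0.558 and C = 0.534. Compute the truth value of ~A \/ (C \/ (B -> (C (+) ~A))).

1.000

~A = 1 − 0.038 = 0.962
C (+) ~A = min(1, 0.534 + 0.962) = min(1, 1.496) = 1.000
B -> (C (+) ~A) = min(1, 1 − 0.558 + 1.000) = min(1, 1.442) = 1.000
C \/ (B -> (C (+) ~A)) = max(0.534, 1.000) = 1.000
~A \/ (C \/ (B -> (C (+) ~A))) = max(0.962, 1.000) = 1.000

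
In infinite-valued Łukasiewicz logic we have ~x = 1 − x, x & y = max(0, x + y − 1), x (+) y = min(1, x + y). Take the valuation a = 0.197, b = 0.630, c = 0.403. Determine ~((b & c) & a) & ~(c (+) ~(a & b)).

0.000

b & c = max(0, 0.630 + 0.403 − 1) = max(0, 0.033) = 0.033
(b & c) & a = max(0, 0.033 + 0.197 − 1) = max(0, -0.770) = 0.000
~((b & c) & a) = 1 − 0.000 = 1.000
a & b = max(0, 0.197 + 0.630 − 1) = max(0, -0.173) = 0.000
~(a & b) = 1 − 0.000 = 1.000
c (+) ~(a & b) = min(1, 0.403 + 1.000) = min(1, 1.403) = 1.000
~(c (+) ~(a & b)) = 1 − 1.000 = 0.000
~((b & c) & a) & ~(c (+) ~(a & b)) = max(0, 1.000 + 0.000 − 1) = max(0, 0.000) = 0.000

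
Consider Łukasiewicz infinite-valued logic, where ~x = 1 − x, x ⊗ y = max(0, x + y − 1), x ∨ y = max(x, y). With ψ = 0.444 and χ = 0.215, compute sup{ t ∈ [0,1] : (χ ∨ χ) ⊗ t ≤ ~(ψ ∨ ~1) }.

χ ∨ χ = max(0.215, 0.215) = 0.215
So the left factor is χ ∨ χ = 0.215.
~1 = 1 − 1.000 = 0.000
ψ ∨ ~1 = max(0.444, 0.000) = 0.444
~(ψ ∨ ~1) = 1 − 0.444 = 0.556
So the right-hand bound is ~(ψ ∨ ~1) = 0.556.
The residuum of the Łukasiewicz t-norm gives the supremum: min(1, 1 − 0.215 + 0.556).
1 − 0.215 + 0.556 = 1.341, so t = min(1, 1.341) = 1.000.
Check: 0.215 ⊗ 1.000 = max(0, 0.215) = 0.215 ≤ 0.556.

1.000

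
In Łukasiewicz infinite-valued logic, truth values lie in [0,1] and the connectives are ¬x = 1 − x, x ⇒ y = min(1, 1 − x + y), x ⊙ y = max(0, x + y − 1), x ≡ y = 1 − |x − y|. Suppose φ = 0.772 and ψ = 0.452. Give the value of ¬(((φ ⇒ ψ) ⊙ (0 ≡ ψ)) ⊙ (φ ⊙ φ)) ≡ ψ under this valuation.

φ ⇒ ψ = min(1, 1 − 0.772 + 0.452) = min(1, 0.680) = 0.680
0 ≡ ψ = 1 − |0.000 − 0.452| = 1 − 0.452 = 0.548
(φ ⇒ ψ) ⊙ (0 ≡ ψ) = max(0, 0.680 + 0.548 − 1) = max(0, 0.228) = 0.228
φ ⊙ φ = max(0, 0.772 + 0.772 − 1) = max(0, 0.544) = 0.544
((φ ⇒ ψ) ⊙ (0 ≡ ψ)) ⊙ (φ ⊙ φ) = max(0, 0.228 + 0.544 − 1) = max(0, -0.228) = 0.000
¬(((φ ⇒ ψ) ⊙ (0 ≡ ψ)) ⊙ (φ ⊙ φ)) = 1 − 0.000 = 1.000
¬(((φ ⇒ ψ) ⊙ (0 ≡ ψ)) ⊙ (φ ⊙ φ)) ≡ ψ = 1 − |1.000 − 0.452| = 1 − 0.548 = 0.452

0.452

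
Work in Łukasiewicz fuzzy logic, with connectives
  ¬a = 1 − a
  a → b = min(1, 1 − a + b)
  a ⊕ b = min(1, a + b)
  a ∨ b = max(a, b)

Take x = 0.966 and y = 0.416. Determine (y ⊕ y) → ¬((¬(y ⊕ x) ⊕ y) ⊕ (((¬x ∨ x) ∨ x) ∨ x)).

y ⊕ y = min(1, 0.416 + 0.416) = min(1, 0.832) = 0.832
y ⊕ x = min(1, 0.416 + 0.966) = min(1, 1.382) = 1.000
¬(y ⊕ x) = 1 − 1.000 = 0.000
¬(y ⊕ x) ⊕ y = min(1, 0.000 + 0.416) = min(1, 0.416) = 0.416
¬x = 1 − 0.966 = 0.034
¬x ∨ x = max(0.034, 0.966) = 0.966
(¬x ∨ x) ∨ x = max(0.966, 0.966) = 0.966
((¬x ∨ x) ∨ x) ∨ x = max(0.966, 0.966) = 0.966
(¬(y ⊕ x) ⊕ y) ⊕ (((¬x ∨ x) ∨ x) ∨ x) = min(1, 0.416 + 0.966) = min(1, 1.382) = 1.000
¬((¬(y ⊕ x) ⊕ y) ⊕ (((¬x ∨ x) ∨ x) ∨ x)) = 1 − 1.000 = 0.000
(y ⊕ y) → ¬((¬(y ⊕ x) ⊕ y) ⊕ (((¬x ∨ x) ∨ x) ∨ x)) = min(1, 1 − 0.832 + 0.000) = min(1, 0.168) = 0.168

0.168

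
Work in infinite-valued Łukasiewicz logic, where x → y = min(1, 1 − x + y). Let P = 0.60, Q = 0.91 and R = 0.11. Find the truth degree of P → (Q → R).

0.60

Q → R = min(1, 1 − 0.91 + 0.11) = min(1, 0.20) = 0.20
P → (Q → R) = min(1, 1 − 0.60 + 0.20) = min(1, 0.60) = 0.60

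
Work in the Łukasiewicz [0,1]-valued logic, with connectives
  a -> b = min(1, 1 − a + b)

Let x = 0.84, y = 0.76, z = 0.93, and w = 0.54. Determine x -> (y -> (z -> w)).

z -> w = min(1, 1 − 0.93 + 0.54) = min(1, 0.61) = 0.61
y -> (z -> w) = min(1, 1 − 0.76 + 0.61) = min(1, 0.85) = 0.85
x -> (y -> (z -> w)) = min(1, 1 − 0.84 + 0.85) = min(1, 1.01) = 1.00

1.00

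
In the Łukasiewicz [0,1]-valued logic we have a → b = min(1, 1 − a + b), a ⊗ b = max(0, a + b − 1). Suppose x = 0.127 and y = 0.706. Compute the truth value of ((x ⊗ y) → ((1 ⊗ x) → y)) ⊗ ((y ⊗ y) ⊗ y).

x ⊗ y = max(0, 0.127 + 0.706 − 1) = max(0, -0.167) = 0.000
1 ⊗ x = max(0, 1.000 + 0.127 − 1) = max(0, 0.127) = 0.127
(1 ⊗ x) → y = min(1, 1 − 0.127 + 0.706) = min(1, 1.579) = 1.000
(x ⊗ y) → ((1 ⊗ x) → y) = min(1, 1 − 0.000 + 1.000) = min(1, 2.000) = 1.000
y ⊗ y = max(0, 0.706 + 0.706 − 1) = max(0, 0.412) = 0.412
(y ⊗ y) ⊗ y = max(0, 0.412 + 0.706 − 1) = max(0, 0.118) = 0.118
((x ⊗ y) → ((1 ⊗ x) → y)) ⊗ ((y ⊗ y) ⊗ y) = max(0, 1.000 + 0.118 − 1) = max(0, 0.118) = 0.118

0.118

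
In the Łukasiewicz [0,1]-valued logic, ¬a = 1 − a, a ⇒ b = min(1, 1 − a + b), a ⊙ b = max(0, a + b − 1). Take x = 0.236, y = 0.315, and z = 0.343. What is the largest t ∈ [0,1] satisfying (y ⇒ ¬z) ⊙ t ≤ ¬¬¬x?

0.764

¬z = 1 − 0.343 = 0.657
y ⇒ ¬z = min(1, 1 − 0.315 + 0.657) = min(1, 1.342) = 1.000
So the left factor is y ⇒ ¬z = 1.000.
¬x = 1 − 0.236 = 0.764
¬¬x = 1 − 0.764 = 0.236
¬¬¬x = 1 − 0.236 = 0.764
So the right-hand bound is ¬¬¬x = 0.764.
The residuum of the Łukasiewicz t-norm gives the supremum: min(1, 1 − 1.000 + 0.764).
1 − 1.000 + 0.764 = 0.764, so t = min(1, 0.764) = 0.764.
Check: 1.000 ⊙ 0.764 = max(0, 0.764) = 0.764 ≤ 0.764.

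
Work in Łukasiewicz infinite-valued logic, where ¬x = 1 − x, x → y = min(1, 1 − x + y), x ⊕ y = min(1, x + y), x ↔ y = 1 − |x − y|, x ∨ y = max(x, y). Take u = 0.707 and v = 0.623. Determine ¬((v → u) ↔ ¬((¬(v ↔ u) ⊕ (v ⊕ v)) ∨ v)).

1.000

v → u = min(1, 1 − 0.623 + 0.707) = min(1, 1.084) = 1.000
v ↔ u = 1 − |0.623 − 0.707| = 1 − 0.084 = 0.916
¬(v ↔ u) = 1 − 0.916 = 0.084
v ⊕ v = min(1, 0.623 + 0.623) = min(1, 1.246) = 1.000
¬(v ↔ u) ⊕ (v ⊕ v) = min(1, 0.084 + 1.000) = min(1, 1.084) = 1.000
(¬(v ↔ u) ⊕ (v ⊕ v)) ∨ v = max(1.000, 0.623) = 1.000
¬((¬(v ↔ u) ⊕ (v ⊕ v)) ∨ v) = 1 − 1.000 = 0.000
(v → u) ↔ ¬((¬(v ↔ u) ⊕ (v ⊕ v)) ∨ v) = 1 − |1.000 − 0.000| = 1 − 1.000 = 0.000
¬((v → u) ↔ ¬((¬(v ↔ u) ⊕ (v ⊕ v)) ∨ v)) = 1 − 0.000 = 1.000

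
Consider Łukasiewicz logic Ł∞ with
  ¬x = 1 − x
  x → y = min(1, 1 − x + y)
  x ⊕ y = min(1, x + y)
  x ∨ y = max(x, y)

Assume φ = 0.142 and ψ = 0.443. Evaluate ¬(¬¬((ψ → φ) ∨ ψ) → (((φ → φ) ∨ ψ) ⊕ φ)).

0.000

ψ → φ = min(1, 1 − 0.443 + 0.142) = min(1, 0.699) = 0.699
(ψ → φ) ∨ ψ = max(0.699, 0.443) = 0.699
¬((ψ → φ) ∨ ψ) = 1 − 0.699 = 0.301
¬¬((ψ → φ) ∨ ψ) = 1 − 0.301 = 0.699
φ → φ = min(1, 1 − 0.142 + 0.142) = min(1, 1.000) = 1.000
(φ → φ) ∨ ψ = max(1.000, 0.443) = 1.000
((φ → φ) ∨ ψ) ⊕ φ = min(1, 1.000 + 0.142) = min(1, 1.142) = 1.000
¬¬((ψ → φ) ∨ ψ) → (((φ → φ) ∨ ψ) ⊕ φ) = min(1, 1 − 0.699 + 1.000) = min(1, 1.301) = 1.000
¬(¬¬((ψ → φ) ∨ ψ) → (((φ → φ) ∨ ψ) ⊕ φ)) = 1 − 1.000 = 0.000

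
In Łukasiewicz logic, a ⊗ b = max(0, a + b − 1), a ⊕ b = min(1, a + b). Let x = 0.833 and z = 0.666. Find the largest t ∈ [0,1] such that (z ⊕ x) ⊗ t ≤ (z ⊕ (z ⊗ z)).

z ⊕ x = min(1, 0.666 + 0.833) = min(1, 1.499) = 1.000
So the left factor is z ⊕ x = 1.000.
z ⊗ z = max(0, 0.666 + 0.666 − 1) = max(0, 0.332) = 0.332
z ⊕ (z ⊗ z) = min(1, 0.666 + 0.332) = min(1, 0.998) = 0.998
So the right-hand bound is z ⊕ (z ⊗ z) = 0.998.
The residuum of the Łukasiewicz t-norm gives the supremum: min(1, 1 − 1.000 + 0.998).
1 − 1.000 + 0.998 = 0.998, so t = min(1, 0.998) = 0.998.
Check: 1.000 ⊗ 0.998 = max(0, 0.998) = 0.998 ≤ 0.998.

0.998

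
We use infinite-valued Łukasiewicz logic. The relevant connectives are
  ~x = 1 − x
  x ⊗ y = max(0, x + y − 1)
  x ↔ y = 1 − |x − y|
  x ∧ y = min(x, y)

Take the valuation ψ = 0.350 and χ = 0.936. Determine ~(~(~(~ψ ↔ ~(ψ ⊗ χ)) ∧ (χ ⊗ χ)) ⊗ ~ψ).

0.414

~ψ = 1 − 0.350 = 0.650
ψ ⊗ χ = max(0, 0.350 + 0.936 − 1) = max(0, 0.286) = 0.286
~(ψ ⊗ χ) = 1 − 0.286 = 0.714
~ψ ↔ ~(ψ ⊗ χ) = 1 − |0.650 − 0.714| = 1 − 0.064 = 0.936
~(~ψ ↔ ~(ψ ⊗ χ)) = 1 − 0.936 = 0.064
χ ⊗ χ = max(0, 0.936 + 0.936 − 1) = max(0, 0.872) = 0.872
~(~ψ ↔ ~(ψ ⊗ χ)) ∧ (χ ⊗ χ) = min(0.064, 0.872) = 0.064
~(~(~ψ ↔ ~(ψ ⊗ χ)) ∧ (χ ⊗ χ)) = 1 − 0.064 = 0.936
~(~(~ψ ↔ ~(ψ ⊗ χ)) ∧ (χ ⊗ χ)) ⊗ ~ψ = max(0, 0.936 + 0.650 − 1) = max(0, 0.586) = 0.586
~(~(~(~ψ ↔ ~(ψ ⊗ χ)) ∧ (χ ⊗ χ)) ⊗ ~ψ) = 1 − 0.586 = 0.414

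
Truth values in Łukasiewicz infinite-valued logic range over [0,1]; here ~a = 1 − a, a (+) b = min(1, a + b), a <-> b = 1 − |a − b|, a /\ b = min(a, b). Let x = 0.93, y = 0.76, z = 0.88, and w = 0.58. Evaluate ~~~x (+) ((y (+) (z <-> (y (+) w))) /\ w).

0.65

~x = 1 − 0.93 = 0.07
~~x = 1 − 0.07 = 0.93
~~~x = 1 − 0.93 = 0.07
y (+) w = min(1, 0.76 + 0.58) = min(1, 1.34) = 1.00
z <-> (y (+) w) = 1 − |0.88 − 1.00| = 1 − 0.12 = 0.88
y (+) (z <-> (y (+) w)) = min(1, 0.76 + 0.88) = min(1, 1.64) = 1.00
(y (+) (z <-> (y (+) w))) /\ w = min(1.00, 0.58) = 0.58
~~~x (+) ((y (+) (z <-> (y (+) w))) /\ w) = min(1, 0.07 + 0.58) = min(1, 0.65) = 0.65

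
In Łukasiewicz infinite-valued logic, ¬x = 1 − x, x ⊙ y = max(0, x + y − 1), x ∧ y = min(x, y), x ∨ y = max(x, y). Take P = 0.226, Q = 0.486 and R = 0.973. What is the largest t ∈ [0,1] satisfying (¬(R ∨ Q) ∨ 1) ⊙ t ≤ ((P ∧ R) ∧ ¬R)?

0.027

R ∨ Q = max(0.973, 0.486) = 0.973
¬(R ∨ Q) = 1 − 0.973 = 0.027
¬(R ∨ Q) ∨ 1 = max(0.027, 1.000) = 1.000
So the left factor is ¬(R ∨ Q) ∨ 1 = 1.000.
P ∧ R = min(0.226, 0.973) = 0.226
¬R = 1 − 0.973 = 0.027
(P ∧ R) ∧ ¬R = min(0.226, 0.027) = 0.027
So the right-hand bound is (P ∧ R) ∧ ¬R = 0.027.
The residuum of the Łukasiewicz t-norm gives the supremum: min(1, 1 − 1.000 + 0.027).
1 − 1.000 + 0.027 = 0.027, so t = min(1, 0.027) = 0.027.
Check: 1.000 ⊙ 0.027 = max(0, 0.027) = 0.027 ≤ 0.027.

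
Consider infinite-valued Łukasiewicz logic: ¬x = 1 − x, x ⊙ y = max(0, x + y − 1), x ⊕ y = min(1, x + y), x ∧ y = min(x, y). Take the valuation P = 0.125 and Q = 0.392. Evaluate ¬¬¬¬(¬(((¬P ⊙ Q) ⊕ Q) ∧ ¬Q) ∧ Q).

0.392

¬P = 1 − 0.125 = 0.875
¬P ⊙ Q = max(0, 0.875 + 0.392 − 1) = max(0, 0.267) = 0.267
(¬P ⊙ Q) ⊕ Q = min(1, 0.267 + 0.392) = min(1, 0.659) = 0.659
¬Q = 1 − 0.392 = 0.608
((¬P ⊙ Q) ⊕ Q) ∧ ¬Q = min(0.659, 0.608) = 0.608
¬(((¬P ⊙ Q) ⊕ Q) ∧ ¬Q) = 1 − 0.608 = 0.392
¬(((¬P ⊙ Q) ⊕ Q) ∧ ¬Q) ∧ Q = min(0.392, 0.392) = 0.392
¬(¬(((¬P ⊙ Q) ⊕ Q) ∧ ¬Q) ∧ Q) = 1 − 0.392 = 0.608
¬¬(¬(((¬P ⊙ Q) ⊕ Q) ∧ ¬Q) ∧ Q) = 1 − 0.608 = 0.392
¬¬¬(¬(((¬P ⊙ Q) ⊕ Q) ∧ ¬Q) ∧ Q) = 1 − 0.392 = 0.608
¬¬¬¬(¬(((¬P ⊙ Q) ⊕ Q) ∧ ¬Q) ∧ Q) = 1 − 0.608 = 0.392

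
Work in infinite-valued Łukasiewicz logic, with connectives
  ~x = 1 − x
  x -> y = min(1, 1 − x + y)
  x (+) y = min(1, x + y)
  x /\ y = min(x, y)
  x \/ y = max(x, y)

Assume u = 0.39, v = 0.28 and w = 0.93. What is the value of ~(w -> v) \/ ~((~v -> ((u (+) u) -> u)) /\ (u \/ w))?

w -> v = min(1, 1 − 0.93 + 0.28) = min(1, 0.35) = 0.35
~(w -> v) = 1 − 0.35 = 0.65
~v = 1 − 0.28 = 0.72
u (+) u = min(1, 0.39 + 0.39) = min(1, 0.78) = 0.78
(u (+) u) -> u = min(1, 1 − 0.78 + 0.39) = min(1, 0.61) = 0.61
~v -> ((u (+) u) -> u) = min(1, 1 − 0.72 + 0.61) = min(1, 0.89) = 0.89
u \/ w = max(0.39, 0.93) = 0.93
(~v -> ((u (+) u) -> u)) /\ (u \/ w) = min(0.89, 0.93) = 0.89
~((~v -> ((u (+) u) -> u)) /\ (u \/ w)) = 1 − 0.89 = 0.11
~(w -> v) \/ ~((~v -> ((u (+) u) -> u)) /\ (u \/ w)) = max(0.65, 0.11) = 0.65

0.65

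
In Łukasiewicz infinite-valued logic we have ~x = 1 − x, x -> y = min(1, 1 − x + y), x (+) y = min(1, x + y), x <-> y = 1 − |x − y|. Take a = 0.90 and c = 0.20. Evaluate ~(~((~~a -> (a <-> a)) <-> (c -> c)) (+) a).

~a = 1 − 0.90 = 0.10
~~a = 1 − 0.10 = 0.90
a <-> a = 1 − |0.90 − 0.90| = 1 − 0.00 = 1.00
~~a -> (a <-> a) = min(1, 1 − 0.90 + 1.00) = min(1, 1.10) = 1.00
c -> c = min(1, 1 − 0.20 + 0.20) = min(1, 1.00) = 1.00
(~~a -> (a <-> a)) <-> (c -> c) = 1 − |1.00 − 1.00| = 1 − 0.00 = 1.00
~((~~a -> (a <-> a)) <-> (c -> c)) = 1 − 1.00 = 0.00
~((~~a -> (a <-> a)) <-> (c -> c)) (+) a = min(1, 0.00 + 0.90) = min(1, 0.90) = 0.90
~(~((~~a -> (a <-> a)) <-> (c -> c)) (+) a) = 1 − 0.90 = 0.10

0.10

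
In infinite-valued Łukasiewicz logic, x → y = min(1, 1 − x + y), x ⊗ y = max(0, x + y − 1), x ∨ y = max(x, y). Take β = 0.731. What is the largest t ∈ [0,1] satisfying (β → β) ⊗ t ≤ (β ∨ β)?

β → β = min(1, 1 − 0.731 + 0.731) = min(1, 1.000) = 1.000
So the left factor is β → β = 1.000.
β ∨ β = max(0.731, 0.731) = 0.731
So the right-hand bound is β ∨ β = 0.731.
The residuum of the Łukasiewicz t-norm gives the supremum: min(1, 1 − 1.000 + 0.731).
1 − 1.000 + 0.731 = 0.731, so t = min(1, 0.731) = 0.731.
Check: 1.000 ⊗ 0.731 = max(0, 0.731) = 0.731 ≤ 0.731.

0.731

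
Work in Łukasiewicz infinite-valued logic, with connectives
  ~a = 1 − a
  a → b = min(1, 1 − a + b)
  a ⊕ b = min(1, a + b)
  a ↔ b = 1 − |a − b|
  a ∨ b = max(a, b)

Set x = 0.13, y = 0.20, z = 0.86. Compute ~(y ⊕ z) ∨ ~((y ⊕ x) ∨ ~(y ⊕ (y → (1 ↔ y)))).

0.67

y ⊕ z = min(1, 0.20 + 0.86) = min(1, 1.06) = 1.00
~(y ⊕ z) = 1 − 1.00 = 0.00
y ⊕ x = min(1, 0.20 + 0.13) = min(1, 0.33) = 0.33
1 ↔ y = 1 − |1.00 − 0.20| = 1 − 0.80 = 0.20
y → (1 ↔ y) = min(1, 1 − 0.20 + 0.20) = min(1, 1.00) = 1.00
y ⊕ (y → (1 ↔ y)) = min(1, 0.20 + 1.00) = min(1, 1.20) = 1.00
~(y ⊕ (y → (1 ↔ y))) = 1 − 1.00 = 0.00
(y ⊕ x) ∨ ~(y ⊕ (y → (1 ↔ y))) = max(0.33, 0.00) = 0.33
~((y ⊕ x) ∨ ~(y ⊕ (y → (1 ↔ y)))) = 1 − 0.33 = 0.67
~(y ⊕ z) ∨ ~((y ⊕ x) ∨ ~(y ⊕ (y → (1 ↔ y)))) = max(0.00, 0.67) = 0.67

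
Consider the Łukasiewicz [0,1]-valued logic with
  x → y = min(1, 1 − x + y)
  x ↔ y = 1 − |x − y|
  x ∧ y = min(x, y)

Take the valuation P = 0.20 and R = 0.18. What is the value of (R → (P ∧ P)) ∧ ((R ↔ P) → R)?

0.20

P ∧ P = min(0.20, 0.20) = 0.20
R → (P ∧ P) = min(1, 1 − 0.18 + 0.20) = min(1, 1.02) = 1.00
R ↔ P = 1 − |0.18 − 0.20| = 1 − 0.02 = 0.98
(R ↔ P) → R = min(1, 1 − 0.98 + 0.18) = min(1, 0.20) = 0.20
(R → (P ∧ P)) ∧ ((R ↔ P) → R) = min(1.00, 0.20) = 0.20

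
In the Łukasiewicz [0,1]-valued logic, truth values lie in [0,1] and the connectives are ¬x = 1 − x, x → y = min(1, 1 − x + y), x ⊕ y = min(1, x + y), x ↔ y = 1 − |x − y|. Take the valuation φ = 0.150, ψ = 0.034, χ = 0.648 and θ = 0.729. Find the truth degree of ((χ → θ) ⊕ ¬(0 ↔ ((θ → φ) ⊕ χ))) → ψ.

0.034

χ → θ = min(1, 1 − 0.648 + 0.729) = min(1, 1.081) = 1.000
θ → φ = min(1, 1 − 0.729 + 0.150) = min(1, 0.421) = 0.421
(θ → φ) ⊕ χ = min(1, 0.421 + 0.648) = min(1, 1.069) = 1.000
0 ↔ ((θ → φ) ⊕ χ) = 1 − |0.000 − 1.000| = 1 − 1.000 = 0.000
¬(0 ↔ ((θ → φ) ⊕ χ)) = 1 − 0.000 = 1.000
(χ → θ) ⊕ ¬(0 ↔ ((θ → φ) ⊕ χ)) = min(1, 1.000 + 1.000) = min(1, 2.000) = 1.000
((χ → θ) ⊕ ¬(0 ↔ ((θ → φ) ⊕ χ))) → ψ = min(1, 1 − 1.000 + 0.034) = min(1, 0.034) = 0.034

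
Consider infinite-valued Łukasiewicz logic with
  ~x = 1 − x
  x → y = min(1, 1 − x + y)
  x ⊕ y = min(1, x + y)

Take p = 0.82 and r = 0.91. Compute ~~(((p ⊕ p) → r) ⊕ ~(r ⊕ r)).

0.91

p ⊕ p = min(1, 0.82 + 0.82) = min(1, 1.64) = 1.00
(p ⊕ p) → r = min(1, 1 − 1.00 + 0.91) = min(1, 0.91) = 0.91
r ⊕ r = min(1, 0.91 + 0.91) = min(1, 1.82) = 1.00
~(r ⊕ r) = 1 − 1.00 = 0.00
((p ⊕ p) → r) ⊕ ~(r ⊕ r) = min(1, 0.91 + 0.00) = min(1, 0.91) = 0.91
~(((p ⊕ p) → r) ⊕ ~(r ⊕ r)) = 1 − 0.91 = 0.09
~~(((p ⊕ p) → r) ⊕ ~(r ⊕ r)) = 1 − 0.09 = 0.91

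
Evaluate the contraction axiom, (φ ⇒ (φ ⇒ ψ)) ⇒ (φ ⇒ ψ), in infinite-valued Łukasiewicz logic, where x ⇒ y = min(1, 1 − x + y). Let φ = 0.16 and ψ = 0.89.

1.00

φ ⇒ ψ = min(1, 1 − 0.16 + 0.89) = min(1, 1.73) = 1.00
φ ⇒ (φ ⇒ ψ) = min(1, 1 − 0.16 + 1.00) = min(1, 1.84) = 1.00
(φ ⇒ (φ ⇒ ψ)) ⇒ (φ ⇒ ψ) = min(1, 1 − 1.00 + 1.00) = min(1, 1.00) = 1.00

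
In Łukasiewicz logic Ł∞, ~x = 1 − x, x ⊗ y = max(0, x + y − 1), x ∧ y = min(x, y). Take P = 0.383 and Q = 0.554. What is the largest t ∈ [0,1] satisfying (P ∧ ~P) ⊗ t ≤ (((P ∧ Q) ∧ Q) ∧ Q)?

1.000

~P = 1 − 0.383 = 0.617
P ∧ ~P = min(0.383, 0.617) = 0.383
So the left factor is P ∧ ~P = 0.383.
P ∧ Q = min(0.383, 0.554) = 0.383
(P ∧ Q) ∧ Q = min(0.383, 0.554) = 0.383
((P ∧ Q) ∧ Q) ∧ Q = min(0.383, 0.554) = 0.383
So the right-hand bound is ((P ∧ Q) ∧ Q) ∧ Q = 0.383.
The residuum of the Łukasiewicz t-norm gives the supremum: min(1, 1 − 0.383 + 0.383).
1 − 0.383 + 0.383 = 1.000, so t = min(1, 1.000) = 1.000.
Check: 0.383 ⊗ 1.000 = max(0, 0.383) = 0.383 ≤ 0.383.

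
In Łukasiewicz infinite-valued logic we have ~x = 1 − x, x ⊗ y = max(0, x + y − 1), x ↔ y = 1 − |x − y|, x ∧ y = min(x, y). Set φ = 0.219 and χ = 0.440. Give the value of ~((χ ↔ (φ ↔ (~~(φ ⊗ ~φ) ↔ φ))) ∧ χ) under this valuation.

~φ = 1 − 0.219 = 0.781
φ ⊗ ~φ = max(0, 0.219 + 0.781 − 1) = max(0, 0.000) = 0.000
~(φ ⊗ ~φ) = 1 − 0.000 = 1.000
~~(φ ⊗ ~φ) = 1 − 1.000 = 0.000
~~(φ ⊗ ~φ) ↔ φ = 1 − |0.000 − 0.219| = 1 − 0.219 = 0.781
φ ↔ (~~(φ ⊗ ~φ) ↔ φ) = 1 − |0.219 − 0.781| = 1 − 0.562 = 0.438
χ ↔ (φ ↔ (~~(φ ⊗ ~φ) ↔ φ)) = 1 − |0.440 − 0.438| = 1 − 0.002 = 0.998
(χ ↔ (φ ↔ (~~(φ ⊗ ~φ) ↔ φ))) ∧ χ = min(0.998, 0.440) = 0.440
~((χ ↔ (φ ↔ (~~(φ ⊗ ~φ) ↔ φ))) ∧ χ) = 1 − 0.440 = 0.560

0.560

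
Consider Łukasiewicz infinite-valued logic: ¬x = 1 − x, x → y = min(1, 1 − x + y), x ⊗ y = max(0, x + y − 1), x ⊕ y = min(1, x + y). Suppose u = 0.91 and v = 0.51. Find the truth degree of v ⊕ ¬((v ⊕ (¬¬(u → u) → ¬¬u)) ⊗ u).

0.60

u → u = min(1, 1 − 0.91 + 0.91) = min(1, 1.00) = 1.00
¬(u → u) = 1 − 1.00 = 0.00
¬¬(u → u) = 1 − 0.00 = 1.00
¬u = 1 − 0.91 = 0.09
¬¬u = 1 − 0.09 = 0.91
¬¬(u → u) → ¬¬u = min(1, 1 − 1.00 + 0.91) = min(1, 0.91) = 0.91
v ⊕ (¬¬(u → u) → ¬¬u) = min(1, 0.51 + 0.91) = min(1, 1.42) = 1.00
(v ⊕ (¬¬(u → u) → ¬¬u)) ⊗ u = max(0, 1.00 + 0.91 − 1) = max(0, 0.91) = 0.91
¬((v ⊕ (¬¬(u → u) → ¬¬u)) ⊗ u) = 1 − 0.91 = 0.09
v ⊕ ¬((v ⊕ (¬¬(u → u) → ¬¬u)) ⊗ u) = min(1, 0.51 + 0.09) = min(1, 0.60) = 0.60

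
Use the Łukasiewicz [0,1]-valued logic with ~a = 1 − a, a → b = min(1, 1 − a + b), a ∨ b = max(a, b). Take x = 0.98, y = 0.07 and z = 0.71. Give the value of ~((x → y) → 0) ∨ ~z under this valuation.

x → y = min(1, 1 − 0.98 + 0.07) = min(1, 0.09) = 0.09
(x → y) → 0 = min(1, 1 − 0.09 + 0.00) = min(1, 0.91) = 0.91
~((x → y) → 0) = 1 − 0.91 = 0.09
~z = 1 − 0.71 = 0.29
~((x → y) → 0) ∨ ~z = max(0.09, 0.29) = 0.29

0.29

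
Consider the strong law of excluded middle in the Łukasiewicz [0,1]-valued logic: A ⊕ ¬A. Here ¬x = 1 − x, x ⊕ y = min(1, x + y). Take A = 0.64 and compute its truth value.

¬A = 1 − 0.64 = 0.36
A ⊕ ¬A = min(1, 0.64 + 0.36) = min(1, 1.00) = 1.00
(As expected: always 1 in Ł∞ since a ⊕ (1−a) = 1.)

1.00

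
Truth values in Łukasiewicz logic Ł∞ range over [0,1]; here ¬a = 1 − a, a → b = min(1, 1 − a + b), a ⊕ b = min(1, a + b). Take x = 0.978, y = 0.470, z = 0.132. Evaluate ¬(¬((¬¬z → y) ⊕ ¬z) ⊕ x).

¬z = 1 − 0.132 = 0.868
¬¬z = 1 − 0.868 = 0.132
¬¬z → y = min(1, 1 − 0.132 + 0.470) = min(1, 1.338) = 1.000
(¬¬z → y) ⊕ ¬z = min(1, 1.000 + 0.868) = min(1, 1.868) = 1.000
¬((¬¬z → y) ⊕ ¬z) = 1 − 1.000 = 0.000
¬((¬¬z → y) ⊕ ¬z) ⊕ x = min(1, 0.000 + 0.978) = min(1, 0.978) = 0.978
¬(¬((¬¬z → y) ⊕ ¬z) ⊕ x) = 1 − 0.978 = 0.022

0.022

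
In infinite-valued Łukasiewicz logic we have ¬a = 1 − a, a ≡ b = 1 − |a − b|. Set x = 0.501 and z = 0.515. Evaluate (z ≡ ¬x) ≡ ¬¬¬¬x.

¬x = 1 − 0.501 = 0.499
z ≡ ¬x = 1 − |0.515 − 0.499| = 1 − 0.016 = 0.984
¬¬x = 1 − 0.499 = 0.501
¬¬¬x = 1 − 0.501 = 0.499
¬¬¬¬x = 1 − 0.499 = 0.501
(z ≡ ¬x) ≡ ¬¬¬¬x = 1 − |0.984 − 0.501| = 1 − 0.483 = 0.517

0.517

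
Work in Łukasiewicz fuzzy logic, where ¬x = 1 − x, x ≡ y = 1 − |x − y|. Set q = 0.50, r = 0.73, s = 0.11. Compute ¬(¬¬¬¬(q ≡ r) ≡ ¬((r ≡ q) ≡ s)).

q ≡ r = 1 − |0.50 − 0.73| = 1 − 0.23 = 0.77
¬(q ≡ r) = 1 − 0.77 = 0.23
¬¬(q ≡ r) = 1 − 0.23 = 0.77
¬¬¬(q ≡ r) = 1 − 0.77 = 0.23
¬¬¬¬(q ≡ r) = 1 − 0.23 = 0.77
r ≡ q = 1 − |0.73 − 0.50| = 1 − 0.23 = 0.77
(r ≡ q) ≡ s = 1 − |0.77 − 0.11| = 1 − 0.66 = 0.34
¬((r ≡ q) ≡ s) = 1 − 0.34 = 0.66
¬¬¬¬(q ≡ r) ≡ ¬((r ≡ q) ≡ s) = 1 − |0.77 − 0.66| = 1 − 0.11 = 0.89
¬(¬¬¬¬(q ≡ r) ≡ ¬((r ≡ q) ≡ s)) = 1 − 0.89 = 0.11

0.11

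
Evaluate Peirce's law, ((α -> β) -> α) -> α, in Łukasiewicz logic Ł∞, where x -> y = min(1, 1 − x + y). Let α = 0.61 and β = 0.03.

α -> β = min(1, 1 − 0.61 + 0.03) = min(1, 0.42) = 0.42
(α -> β) -> α = min(1, 1 − 0.42 + 0.61) = min(1, 1.19) = 1.00
((α -> β) -> α) -> α = min(1, 1 − 1.00 + 0.61) = min(1, 0.61) = 0.61
(The value 0.61 < 1 shows this instance is not satisfied; not a Ł∞-tautology in general.)

0.61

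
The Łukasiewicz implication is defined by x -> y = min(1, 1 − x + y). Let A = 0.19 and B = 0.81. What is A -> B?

A -> B = min(1, 1 − 0.19 + 0.81) = min(1, 1.62) = 1.00
For comparison, the Gödel implication (1 if x ≤ y else y) would give 1.00.

1.00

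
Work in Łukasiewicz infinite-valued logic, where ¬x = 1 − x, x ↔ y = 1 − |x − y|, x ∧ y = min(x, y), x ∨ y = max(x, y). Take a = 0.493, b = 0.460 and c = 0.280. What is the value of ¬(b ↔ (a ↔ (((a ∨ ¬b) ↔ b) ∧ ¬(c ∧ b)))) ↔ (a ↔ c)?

¬b = 1 − 0.460 = 0.540
a ∨ ¬b = max(0.493, 0.540) = 0.540
(a ∨ ¬b) ↔ b = 1 − |0.540 − 0.460| = 1 − 0.080 = 0.920
c ∧ b = min(0.280, 0.460) = 0.280
¬(c ∧ b) = 1 − 0.280 = 0.720
((a ∨ ¬b) ↔ b) ∧ ¬(c ∧ b) = min(0.920, 0.720) = 0.720
a ↔ (((a ∨ ¬b) ↔ b) ∧ ¬(c ∧ b)) = 1 − |0.493 − 0.720| = 1 − 0.227 = 0.773
b ↔ (a ↔ (((a ∨ ¬b) ↔ b) ∧ ¬(c ∧ b))) = 1 − |0.460 − 0.773| = 1 − 0.313 = 0.687
¬(b ↔ (a ↔ (((a ∨ ¬b) ↔ b) ∧ ¬(c ∧ b)))) = 1 − 0.687 = 0.313
a ↔ c = 1 − |0.493 − 0.280| = 1 − 0.213 = 0.787
¬(b ↔ (a ↔ (((a ∨ ¬b) ↔ b) ∧ ¬(c ∧ b)))) ↔ (a ↔ c) = 1 − |0.313 − 0.787| = 1 − 0.474 = 0.526

0.526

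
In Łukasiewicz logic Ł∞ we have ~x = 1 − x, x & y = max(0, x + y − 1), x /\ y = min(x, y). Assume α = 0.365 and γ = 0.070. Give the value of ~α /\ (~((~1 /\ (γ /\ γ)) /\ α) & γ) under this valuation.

0.070

~α = 1 − 0.365 = 0.635
~1 = 1 − 1.000 = 0.000
γ /\ γ = min(0.070, 0.070) = 0.070
~1 /\ (γ /\ γ) = min(0.000, 0.070) = 0.000
(~1 /\ (γ /\ γ)) /\ α = min(0.000, 0.365) = 0.000
~((~1 /\ (γ /\ γ)) /\ α) = 1 − 0.000 = 1.000
~((~1 /\ (γ /\ γ)) /\ α) & γ = max(0, 1.000 + 0.070 − 1) = max(0, 0.070) = 0.070
~α /\ (~((~1 /\ (γ /\ γ)) /\ α) & γ) = min(0.635, 0.070) = 0.070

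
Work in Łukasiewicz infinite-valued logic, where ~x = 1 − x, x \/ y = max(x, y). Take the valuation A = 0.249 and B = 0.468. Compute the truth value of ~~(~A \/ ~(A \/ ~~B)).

~A = 1 − 0.249 = 0.751
~B = 1 − 0.468 = 0.532
~~B = 1 − 0.532 = 0.468
A \/ ~~B = max(0.249, 0.468) = 0.468
~(A \/ ~~B) = 1 − 0.468 = 0.532
~A \/ ~(A \/ ~~B) = max(0.751, 0.532) = 0.751
~(~A \/ ~(A \/ ~~B)) = 1 − 0.751 = 0.249
~~(~A \/ ~(A \/ ~~B)) = 1 − 0.249 = 0.751

0.751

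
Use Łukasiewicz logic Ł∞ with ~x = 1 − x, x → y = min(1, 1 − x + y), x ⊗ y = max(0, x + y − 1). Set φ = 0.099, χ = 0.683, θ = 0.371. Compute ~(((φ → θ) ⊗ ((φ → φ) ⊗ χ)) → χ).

φ → θ = min(1, 1 − 0.099 + 0.371) = min(1, 1.272) = 1.000
φ → φ = min(1, 1 − 0.099 + 0.099) = min(1, 1.000) = 1.000
(φ → φ) ⊗ χ = max(0, 1.000 + 0.683 − 1) = max(0, 0.683) = 0.683
(φ → θ) ⊗ ((φ → φ) ⊗ χ) = max(0, 1.000 + 0.683 − 1) = max(0, 0.683) = 0.683
((φ → θ) ⊗ ((φ → φ) ⊗ χ)) → χ = min(1, 1 − 0.683 + 0.683) = min(1, 1.000) = 1.000
~(((φ → θ) ⊗ ((φ → φ) ⊗ χ)) → χ) = 1 − 1.000 = 0.000

0.000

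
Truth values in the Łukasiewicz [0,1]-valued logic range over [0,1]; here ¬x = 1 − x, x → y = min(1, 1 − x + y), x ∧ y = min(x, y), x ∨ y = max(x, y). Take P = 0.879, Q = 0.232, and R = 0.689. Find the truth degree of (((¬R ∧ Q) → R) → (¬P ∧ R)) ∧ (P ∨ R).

¬R = 1 − 0.689 = 0.311
¬R ∧ Q = min(0.311, 0.232) = 0.232
(¬R ∧ Q) → R = min(1, 1 − 0.232 + 0.689) = min(1, 1.457) = 1.000
¬P = 1 − 0.879 = 0.121
¬P ∧ R = min(0.121, 0.689) = 0.121
((¬R ∧ Q) → R) → (¬P ∧ R) = min(1, 1 − 1.000 + 0.121) = min(1, 0.121) = 0.121
P ∨ R = max(0.879, 0.689) = 0.879
(((¬R ∧ Q) → R) → (¬P ∧ R)) ∧ (P ∨ R) = min(0.121, 0.879) = 0.121

0.121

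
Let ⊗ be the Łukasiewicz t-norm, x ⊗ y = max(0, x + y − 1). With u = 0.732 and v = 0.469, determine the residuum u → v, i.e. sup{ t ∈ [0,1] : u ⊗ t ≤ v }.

0.737

The residuum of the Łukasiewicz t-norm gives the supremum: min(1, 1 − 0.732 + 0.469).
1 − 0.732 + 0.469 = 0.737, so t = min(1, 0.737) = 0.737.
Check: 0.732 ⊗ 0.737 = max(0, 0.469) = 0.469 ≤ 0.469.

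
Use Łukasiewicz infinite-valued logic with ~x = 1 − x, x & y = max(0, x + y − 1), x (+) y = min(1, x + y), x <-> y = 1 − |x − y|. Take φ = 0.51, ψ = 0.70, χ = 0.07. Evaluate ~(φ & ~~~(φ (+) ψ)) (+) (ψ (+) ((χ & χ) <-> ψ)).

φ (+) ψ = min(1, 0.51 + 0.70) = min(1, 1.21) = 1.00
~(φ (+) ψ) = 1 − 1.00 = 0.00
~~(φ (+) ψ) = 1 − 0.00 = 1.00
~~~(φ (+) ψ) = 1 − 1.00 = 0.00
φ & ~~~(φ (+) ψ) = max(0, 0.51 + 0.00 − 1) = max(0, -0.49) = 0.00
~(φ & ~~~(φ (+) ψ)) = 1 − 0.00 = 1.00
χ & χ = max(0, 0.07 + 0.07 − 1) = max(0, -0.86) = 0.00
(χ & χ) <-> ψ = 1 − |0.00 − 0.70| = 1 − 0.70 = 0.30
ψ (+) ((χ & χ) <-> ψ) = min(1, 0.70 + 0.30) = min(1, 1.00) = 1.00
~(φ & ~~~(φ (+) ψ)) (+) (ψ (+) ((χ & χ) <-> ψ)) = min(1, 1.00 + 1.00) = min(1, 2.00) = 1.00

1.00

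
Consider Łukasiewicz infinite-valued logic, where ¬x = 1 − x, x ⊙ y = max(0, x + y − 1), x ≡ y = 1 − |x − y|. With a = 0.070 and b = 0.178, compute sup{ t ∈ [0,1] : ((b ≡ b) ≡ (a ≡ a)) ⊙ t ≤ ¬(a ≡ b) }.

0.108

b ≡ b = 1 − |0.178 − 0.178| = 1 − 0.000 = 1.000
a ≡ a = 1 − |0.070 − 0.070| = 1 − 0.000 = 1.000
(b ≡ b) ≡ (a ≡ a) = 1 − |1.000 − 1.000| = 1 − 0.000 = 1.000
So the left factor is (b ≡ b) ≡ (a ≡ a) = 1.000.
a ≡ b = 1 − |0.070 − 0.178| = 1 − 0.108 = 0.892
¬(a ≡ b) = 1 − 0.892 = 0.108
So the right-hand bound is ¬(a ≡ b) = 0.108.
The residuum of the Łukasiewicz t-norm gives the supremum: min(1, 1 − 1.000 + 0.108).
1 − 1.000 + 0.108 = 0.108, so t = min(1, 0.108) = 0.108.
Check: 1.000 ⊙ 0.108 = max(0, 0.108) = 0.108 ≤ 0.108.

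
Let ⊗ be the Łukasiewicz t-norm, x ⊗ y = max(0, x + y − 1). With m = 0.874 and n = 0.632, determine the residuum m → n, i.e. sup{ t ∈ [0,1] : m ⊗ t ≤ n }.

The residuum of the Łukasiewicz t-norm gives the supremum: min(1, 1 − 0.874 + 0.632).
1 − 0.874 + 0.632 = 0.758, so t = min(1, 0.758) = 0.758.
Check: 0.874 ⊗ 0.758 = max(0, 0.632) = 0.632 ≤ 0.632.

0.758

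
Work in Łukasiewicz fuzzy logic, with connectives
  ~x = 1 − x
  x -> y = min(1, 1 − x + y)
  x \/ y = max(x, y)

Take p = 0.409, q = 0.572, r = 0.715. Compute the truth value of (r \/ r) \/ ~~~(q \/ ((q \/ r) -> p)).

0.715

r \/ r = max(0.715, 0.715) = 0.715
q \/ r = max(0.572, 0.715) = 0.715
(q \/ r) -> p = min(1, 1 − 0.715 + 0.409) = min(1, 0.694) = 0.694
q \/ ((q \/ r) -> p) = max(0.572, 0.694) = 0.694
~(q \/ ((q \/ r) -> p)) = 1 − 0.694 = 0.306
~~(q \/ ((q \/ r) -> p)) = 1 − 0.306 = 0.694
~~~(q \/ ((q \/ r) -> p)) = 1 − 0.694 = 0.306
(r \/ r) \/ ~~~(q \/ ((q \/ r) -> p)) = max(0.715, 0.306) = 0.715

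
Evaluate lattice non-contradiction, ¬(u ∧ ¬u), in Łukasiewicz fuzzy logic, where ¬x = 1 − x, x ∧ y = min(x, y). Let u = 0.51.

0.51

¬u = 1 − 0.51 = 0.49
u ∧ ¬u = min(0.51, 0.49) = 0.49
¬(u ∧ ¬u) = 1 − 0.49 = 0.51
(The value 0.51 < 1 shows this instance is not satisfied; not a Ł∞-tautology — its value is 1 − min(a, 1−a).)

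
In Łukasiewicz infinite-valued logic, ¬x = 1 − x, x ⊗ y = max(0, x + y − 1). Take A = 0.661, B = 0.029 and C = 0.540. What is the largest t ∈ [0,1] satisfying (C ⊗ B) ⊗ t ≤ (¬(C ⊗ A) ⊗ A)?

1.000

C ⊗ B = max(0, 0.540 + 0.029 − 1) = max(0, -0.431) = 0.000
So the left factor is C ⊗ B = 0.000.
C ⊗ A = max(0, 0.540 + 0.661 − 1) = max(0, 0.201) = 0.201
¬(C ⊗ A) = 1 − 0.201 = 0.799
¬(C ⊗ A) ⊗ A = max(0, 0.799 + 0.661 − 1) = max(0, 0.460) = 0.460
So the right-hand bound is ¬(C ⊗ A) ⊗ A = 0.460.
The residuum of the Łukasiewicz t-norm gives the supremum: min(1, 1 − 0.000 + 0.460).
1 − 0.000 + 0.460 = 1.460, so t = min(1, 1.460) = 1.000.
Check: 0.000 ⊗ 1.000 = max(0, 0.000) = 0.000 ≤ 0.460.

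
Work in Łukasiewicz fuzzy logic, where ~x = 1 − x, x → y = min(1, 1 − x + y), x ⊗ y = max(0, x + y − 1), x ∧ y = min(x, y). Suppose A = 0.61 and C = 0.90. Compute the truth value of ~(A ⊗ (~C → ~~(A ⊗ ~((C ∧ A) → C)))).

~C = 1 − 0.90 = 0.10
C ∧ A = min(0.90, 0.61) = 0.61
(C ∧ A) → C = min(1, 1 − 0.61 + 0.90) = min(1, 1.29) = 1.00
~((C ∧ A) → C) = 1 − 1.00 = 0.00
A ⊗ ~((C ∧ A) → C) = max(0, 0.61 + 0.00 − 1) = max(0, -0.39) = 0.00
~(A ⊗ ~((C ∧ A) → C)) = 1 − 0.00 = 1.00
~~(A ⊗ ~((C ∧ A) → C)) = 1 − 1.00 = 0.00
~C → ~~(A ⊗ ~((C ∧ A) → C)) = min(1, 1 − 0.10 + 0.00) = min(1, 0.90) = 0.90
A ⊗ (~C → ~~(A ⊗ ~((C ∧ A) → C))) = max(0, 0.61 + 0.90 − 1) = max(0, 0.51) = 0.51
~(A ⊗ (~C → ~~(A ⊗ ~((C ∧ A) → C)))) = 1 − 0.51 = 0.49

0.49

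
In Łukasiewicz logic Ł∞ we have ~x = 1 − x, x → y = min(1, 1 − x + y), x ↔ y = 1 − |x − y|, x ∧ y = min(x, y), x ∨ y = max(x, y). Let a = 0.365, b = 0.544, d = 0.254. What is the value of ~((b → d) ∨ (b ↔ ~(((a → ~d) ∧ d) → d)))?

0.290

b → d = min(1, 1 − 0.544 + 0.254) = min(1, 0.710) = 0.710
~d = 1 − 0.254 = 0.746
a → ~d = min(1, 1 − 0.365 + 0.746) = min(1, 1.381) = 1.000
(a → ~d) ∧ d = min(1.000, 0.254) = 0.254
((a → ~d) ∧ d) → d = min(1, 1 − 0.254 + 0.254) = min(1, 1.000) = 1.000
~(((a → ~d) ∧ d) → d) = 1 − 1.000 = 0.000
b ↔ ~(((a → ~d) ∧ d) → d) = 1 − |0.544 − 0.000| = 1 − 0.544 = 0.456
(b → d) ∨ (b ↔ ~(((a → ~d) ∧ d) → d)) = max(0.710, 0.456) = 0.710
~((b → d) ∨ (b ↔ ~(((a → ~d) ∧ d) → d))) = 1 − 0.710 = 0.290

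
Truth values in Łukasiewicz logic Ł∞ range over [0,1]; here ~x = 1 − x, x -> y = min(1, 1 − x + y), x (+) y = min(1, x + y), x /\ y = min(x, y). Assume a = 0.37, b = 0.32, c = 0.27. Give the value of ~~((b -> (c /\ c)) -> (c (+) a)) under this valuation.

0.69

c /\ c = min(0.27, 0.27) = 0.27
b -> (c /\ c) = min(1, 1 − 0.32 + 0.27) = min(1, 0.95) = 0.95
c (+) a = min(1, 0.27 + 0.37) = min(1, 0.64) = 0.64
(b -> (c /\ c)) -> (c (+) a) = min(1, 1 − 0.95 + 0.64) = min(1, 0.69) = 0.69
~((b -> (c /\ c)) -> (c (+) a)) = 1 − 0.69 = 0.31
~~((b -> (c /\ c)) -> (c (+) a)) = 1 − 0.31 = 0.69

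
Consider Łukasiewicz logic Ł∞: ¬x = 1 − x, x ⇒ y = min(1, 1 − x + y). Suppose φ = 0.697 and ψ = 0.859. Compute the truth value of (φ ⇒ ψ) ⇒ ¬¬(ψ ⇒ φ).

0.838

φ ⇒ ψ = min(1, 1 − 0.697 + 0.859) = min(1, 1.162) = 1.000
ψ ⇒ φ = min(1, 1 − 0.859 + 0.697) = min(1, 0.838) = 0.838
¬(ψ ⇒ φ) = 1 − 0.838 = 0.162
¬¬(ψ ⇒ φ) = 1 − 0.162 = 0.838
(φ ⇒ ψ) ⇒ ¬¬(ψ ⇒ φ) = min(1, 1 − 1.000 + 0.838) = min(1, 0.838) = 0.838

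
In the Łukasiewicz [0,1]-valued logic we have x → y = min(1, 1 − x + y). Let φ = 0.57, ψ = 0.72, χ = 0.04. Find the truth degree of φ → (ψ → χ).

0.75

ψ → χ = min(1, 1 − 0.72 + 0.04) = min(1, 0.32) = 0.32
φ → (ψ → χ) = min(1, 1 − 0.57 + 0.32) = min(1, 0.75) = 0.75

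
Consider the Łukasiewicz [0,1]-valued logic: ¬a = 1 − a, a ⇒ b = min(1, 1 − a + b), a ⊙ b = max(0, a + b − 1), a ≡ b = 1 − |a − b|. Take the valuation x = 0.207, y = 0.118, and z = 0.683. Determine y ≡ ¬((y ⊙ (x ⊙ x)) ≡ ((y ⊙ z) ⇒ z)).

x ⊙ x = max(0, 0.207 + 0.207 − 1) = max(0, -0.586) = 0.000
y ⊙ (x ⊙ x) = max(0, 0.118 + 0.000 − 1) = max(0, -0.882) = 0.000
y ⊙ z = max(0, 0.118 + 0.683 − 1) = max(0, -0.199) = 0.000
(y ⊙ z) ⇒ z = min(1, 1 − 0.000 + 0.683) = min(1, 1.683) = 1.000
(y ⊙ (x ⊙ x)) ≡ ((y ⊙ z) ⇒ z) = 1 − |0.000 − 1.000| = 1 − 1.000 = 0.000
¬((y ⊙ (x ⊙ x)) ≡ ((y ⊙ z) ⇒ z)) = 1 − 0.000 = 1.000
y ≡ ¬((y ⊙ (x ⊙ x)) ≡ ((y ⊙ z) ⇒ z)) = 1 − |0.118 − 1.000| = 1 − 0.882 = 0.118

0.118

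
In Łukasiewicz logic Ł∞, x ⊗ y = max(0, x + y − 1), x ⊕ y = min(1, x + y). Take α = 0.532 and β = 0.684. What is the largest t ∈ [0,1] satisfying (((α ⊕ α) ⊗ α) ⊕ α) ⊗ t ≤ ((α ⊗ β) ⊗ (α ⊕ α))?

0.216

α ⊕ α = min(1, 0.532 + 0.532) = min(1, 1.064) = 1.000
(α ⊕ α) ⊗ α = max(0, 1.000 + 0.532 − 1) = max(0, 0.532) = 0.532
((α ⊕ α) ⊗ α) ⊕ α = min(1, 0.532 + 0.532) = min(1, 1.064) = 1.000
So the left factor is ((α ⊕ α) ⊗ α) ⊕ α = 1.000.
α ⊗ β = max(0, 0.532 + 0.684 − 1) = max(0, 0.216) = 0.216
(α ⊗ β) ⊗ (α ⊕ α) = max(0, 0.216 + 1.000 − 1) = max(0, 0.216) = 0.216
So the right-hand bound is (α ⊗ β) ⊗ (α ⊕ α) = 0.216.
The residuum of the Łukasiewicz t-norm gives the supremum: min(1, 1 − 1.000 + 0.216).
1 − 1.000 + 0.216 = 0.216, so t = min(1, 0.216) = 0.216.
Check: 1.000 ⊗ 0.216 = max(0, 0.216) = 0.216 ≤ 0.216.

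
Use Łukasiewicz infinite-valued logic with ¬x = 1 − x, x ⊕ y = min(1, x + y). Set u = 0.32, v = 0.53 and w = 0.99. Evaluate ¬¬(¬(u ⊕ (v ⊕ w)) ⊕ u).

v ⊕ w = min(1, 0.53 + 0.99) = min(1, 1.52) = 1.00
u ⊕ (v ⊕ w) = min(1, 0.32 + 1.00) = min(1, 1.32) = 1.00
¬(u ⊕ (v ⊕ w)) = 1 − 1.00 = 0.00
¬(u ⊕ (v ⊕ w)) ⊕ u = min(1, 0.00 + 0.32) = min(1, 0.32) = 0.32
¬(¬(u ⊕ (v ⊕ w)) ⊕ u) = 1 − 0.32 = 0.68
¬¬(¬(u ⊕ (v ⊕ w)) ⊕ u) = 1 − 0.68 = 0.32

0.32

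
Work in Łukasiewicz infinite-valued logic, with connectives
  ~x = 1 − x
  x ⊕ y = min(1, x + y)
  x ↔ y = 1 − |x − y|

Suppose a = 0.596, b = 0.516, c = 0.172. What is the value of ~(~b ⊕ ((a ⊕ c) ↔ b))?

~b = 1 − 0.516 = 0.484
a ⊕ c = min(1, 0.596 + 0.172) = min(1, 0.768) = 0.768
(a ⊕ c) ↔ b = 1 − |0.768 − 0.516| = 1 − 0.252 = 0.748
~b ⊕ ((a ⊕ c) ↔ b) = min(1, 0.484 + 0.748) = min(1, 1.232) = 1.000
~(~b ⊕ ((a ⊕ c) ↔ b)) = 1 − 1.000 = 0.000

0.000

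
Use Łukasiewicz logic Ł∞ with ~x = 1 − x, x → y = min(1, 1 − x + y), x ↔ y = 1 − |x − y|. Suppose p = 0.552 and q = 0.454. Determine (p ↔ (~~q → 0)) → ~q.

0.552

~q = 1 − 0.454 = 0.546
~~q = 1 − 0.546 = 0.454
~~q → 0 = min(1, 1 − 0.454 + 0.000) = min(1, 0.546) = 0.546
p ↔ (~~q → 0) = 1 − |0.552 − 0.546| = 1 − 0.006 = 0.994
(p ↔ (~~q → 0)) → ~q = min(1, 1 − 0.994 + 0.546) = min(1, 0.552) = 0.552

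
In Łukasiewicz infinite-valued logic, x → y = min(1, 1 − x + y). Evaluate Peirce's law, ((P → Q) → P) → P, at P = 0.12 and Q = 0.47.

P → Q = min(1, 1 − 0.12 + 0.47) = min(1, 1.35) = 1.00
(P → Q) → P = min(1, 1 − 1.00 + 0.12) = min(1, 0.12) = 0.12
((P → Q) → P) → P = min(1, 1 − 0.12 + 0.12) = min(1, 1.00) = 1.00

1.00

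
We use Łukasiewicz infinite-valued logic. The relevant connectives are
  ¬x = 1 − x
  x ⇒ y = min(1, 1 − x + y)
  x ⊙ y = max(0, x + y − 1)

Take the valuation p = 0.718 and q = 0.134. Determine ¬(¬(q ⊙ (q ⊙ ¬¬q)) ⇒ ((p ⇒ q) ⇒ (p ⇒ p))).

¬q = 1 − 0.134 = 0.866
¬¬q = 1 − 0.866 = 0.134
q ⊙ ¬¬q = max(0, 0.134 + 0.134 − 1) = max(0, -0.732) = 0.000
q ⊙ (q ⊙ ¬¬q) = max(0, 0.134 + 0.000 − 1) = max(0, -0.866) = 0.000
¬(q ⊙ (q ⊙ ¬¬q)) = 1 − 0.000 = 1.000
p ⇒ q = min(1, 1 − 0.718 + 0.134) = min(1, 0.416) = 0.416
p ⇒ p = min(1, 1 − 0.718 + 0.718) = min(1, 1.000) = 1.000
(p ⇒ q) ⇒ (p ⇒ p) = min(1, 1 − 0.416 + 1.000) = min(1, 1.584) = 1.000
¬(q ⊙ (q ⊙ ¬¬q)) ⇒ ((p ⇒ q) ⇒ (p ⇒ p)) = min(1, 1 − 1.000 + 1.000) = min(1, 1.000) = 1.000
¬(¬(q ⊙ (q ⊙ ¬¬q)) ⇒ ((p ⇒ q) ⇒ (p ⇒ p))) = 1 − 1.000 = 0.000

0.000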